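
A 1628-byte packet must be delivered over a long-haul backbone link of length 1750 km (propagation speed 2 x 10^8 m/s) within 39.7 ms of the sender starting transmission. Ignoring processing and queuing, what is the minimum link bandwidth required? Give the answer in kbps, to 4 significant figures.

L = 13024 bits.
Propagation delay = 1750000 / 200000000 = 8.75 ms.
Transmission budget = 39.7 − 8.75 = 30.95 ms.
R ≥ L / t_tx = 13024 bits / 0.03095 s = 420.8 kbps.

420.8 kbps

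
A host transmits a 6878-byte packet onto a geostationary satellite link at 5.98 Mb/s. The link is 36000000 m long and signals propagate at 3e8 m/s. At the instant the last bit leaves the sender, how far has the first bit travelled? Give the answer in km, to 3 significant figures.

t_tx = L/R = 55024/5980000 = 0.00920134 s.
Distance = s × t_tx = 300000000 × 0.00920134 = 2760 km.

2760 km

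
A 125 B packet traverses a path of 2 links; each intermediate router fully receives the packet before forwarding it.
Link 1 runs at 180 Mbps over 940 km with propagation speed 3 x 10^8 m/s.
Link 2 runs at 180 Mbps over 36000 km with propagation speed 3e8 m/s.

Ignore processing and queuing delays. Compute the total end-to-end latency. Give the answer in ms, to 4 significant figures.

123.1 ms

L = 125 × 8 = 1000 bits.
Transmission delay per hop = L/R = 1000/180000000 = 0.00555556 ms; 2 hops → 0.0111111 ms.
Propagation delays (d/s per hop): 3.13333, 120 ms; sum = 123.133 ms.
End-to-end = 123.1 ms.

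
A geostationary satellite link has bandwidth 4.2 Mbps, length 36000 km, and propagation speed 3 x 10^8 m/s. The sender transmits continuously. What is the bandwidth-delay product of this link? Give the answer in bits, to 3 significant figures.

504000 bits

Propagation delay = 36000000 / 300000000 = 0.12 s.
BDP = R × t_prop = 4200000 × 0.12 = 504000 bits.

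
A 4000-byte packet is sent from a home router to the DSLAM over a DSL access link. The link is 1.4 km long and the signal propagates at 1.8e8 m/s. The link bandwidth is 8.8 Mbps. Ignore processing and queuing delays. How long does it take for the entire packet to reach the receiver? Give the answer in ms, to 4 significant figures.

L = 4000 × 8 = 32000 bits.
Transmission delay = L/R = 32000 / 8800000 = 3.63636 ms.
Propagation delay = d/s = 1400 m / 180000000 m/s = 0.00777778 ms.
Total = 3.644 ms.

3.644 ms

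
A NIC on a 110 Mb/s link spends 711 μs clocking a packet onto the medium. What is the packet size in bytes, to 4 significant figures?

L = R × t_tx = 110000000 b/s × 0.000711 s = 78210 bits.
In bytes: 78210 / 8 = 9776 bytes.

9776 bytes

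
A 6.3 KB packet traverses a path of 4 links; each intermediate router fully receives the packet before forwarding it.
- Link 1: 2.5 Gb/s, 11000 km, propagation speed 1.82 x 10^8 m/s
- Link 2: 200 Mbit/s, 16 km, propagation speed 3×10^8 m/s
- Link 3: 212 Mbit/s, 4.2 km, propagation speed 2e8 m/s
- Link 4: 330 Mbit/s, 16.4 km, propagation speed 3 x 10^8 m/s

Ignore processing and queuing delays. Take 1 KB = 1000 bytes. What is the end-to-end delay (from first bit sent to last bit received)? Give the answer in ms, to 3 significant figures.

L = 50400 bits.
Transmission delays (L/R per hop): 0.02016, 0.252, 0.237736, 0.152727 ms; sum = 0.662623 ms.
Propagation delays (d/s per hop): 60.4396, 0.0533333, 0.021, 0.0546667 ms; sum = 60.5686 ms.
End-to-end = 61.2 ms.

61.2 ms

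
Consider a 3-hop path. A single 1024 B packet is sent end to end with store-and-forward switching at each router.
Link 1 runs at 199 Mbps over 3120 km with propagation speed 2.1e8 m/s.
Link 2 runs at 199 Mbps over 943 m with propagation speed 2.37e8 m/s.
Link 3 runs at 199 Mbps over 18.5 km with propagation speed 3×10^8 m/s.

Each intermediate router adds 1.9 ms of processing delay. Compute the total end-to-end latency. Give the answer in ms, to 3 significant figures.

18.8 ms

L = 1024 × 8 = 8192 bits.
Transmission delay per hop = L/R = 8192/199000000 = 0.0411658 ms; 3 hops → 0.123497 ms.
Propagation delays (d/s per hop): 14.8571, 0.0039789, 0.0616667 ms; sum = 14.9228 ms.
Processing at 2 router(s): 2 × 1.9 ms = 3.8 ms.
End-to-end = 18.8 ms.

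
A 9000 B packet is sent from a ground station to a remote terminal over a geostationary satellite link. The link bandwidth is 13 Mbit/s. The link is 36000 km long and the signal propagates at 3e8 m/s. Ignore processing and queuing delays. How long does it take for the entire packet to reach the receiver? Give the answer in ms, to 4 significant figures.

L = 9000 × 8 = 72000 bits.
Transmission delay = L/R = 72000 / 13000000 = 5.53846 ms.
Propagation delay = d/s = 36000000 m / 300000000 m/s = 120 ms.
Total = 125.5 ms.

125.5 ms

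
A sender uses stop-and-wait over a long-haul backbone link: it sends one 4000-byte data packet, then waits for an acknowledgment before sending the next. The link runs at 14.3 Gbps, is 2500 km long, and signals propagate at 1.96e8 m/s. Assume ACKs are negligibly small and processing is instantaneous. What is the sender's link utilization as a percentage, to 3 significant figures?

t_tx = L/R = 32000/14300000000 = 2.23776e-06 s.
t_prop = 2500000/196000000 = 0.0127551 s; RTT = 0.0255102 s.
Cycle = t_tx + RTT = 0.0255124 s.
Utilization = t_tx / cycle = 2.23776e-06/0.0255124 = 0.00877 %.

0.00877 %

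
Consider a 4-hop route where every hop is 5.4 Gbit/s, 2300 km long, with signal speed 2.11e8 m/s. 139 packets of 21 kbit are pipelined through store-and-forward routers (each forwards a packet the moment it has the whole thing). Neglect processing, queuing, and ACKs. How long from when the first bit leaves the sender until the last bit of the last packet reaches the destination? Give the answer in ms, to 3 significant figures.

Per-hop transmission t_tx = L/R = 21000/5400000000 = 0.00388889 ms.
Per-hop propagation t_prop = 2300000/211000000 = 10.9005 ms.
Pipeline fill: first packet needs 4·t_tx to clear all hops; remaining 138 packets each add one t_tx.
Total = (4+139-1)·t_tx + 4·t_prop = 142·0.00388889 + 4·10.9005 = 44.2 ms.

44.2 ms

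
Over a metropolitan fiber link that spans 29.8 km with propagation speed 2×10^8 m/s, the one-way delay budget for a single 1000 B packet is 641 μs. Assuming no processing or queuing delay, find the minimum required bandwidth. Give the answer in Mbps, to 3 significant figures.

L = 8000 bits.
Propagation delay = 29800 / 200000000 = 149 μs.
Transmission budget = 641 − 149 = 492 μs.
R ≥ L / t_tx = 8000 bits / 0.000492 s = 16.3 Mbps.

16.3 Mbps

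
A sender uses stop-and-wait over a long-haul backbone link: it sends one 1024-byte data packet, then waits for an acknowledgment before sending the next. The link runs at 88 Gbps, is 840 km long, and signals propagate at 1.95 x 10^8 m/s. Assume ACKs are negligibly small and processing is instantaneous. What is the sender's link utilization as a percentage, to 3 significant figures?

t_tx = L/R = 8192/88000000000 = 9.30909e-08 s.
t_prop = 840000/195000000 = 0.00430769 s; RTT = 0.00861538 s.
Cycle = t_tx + RTT = 0.00861548 s.
Utilization = t_tx / cycle = 9.30909e-08/0.00861548 = 0.00108 %.

0.00108 %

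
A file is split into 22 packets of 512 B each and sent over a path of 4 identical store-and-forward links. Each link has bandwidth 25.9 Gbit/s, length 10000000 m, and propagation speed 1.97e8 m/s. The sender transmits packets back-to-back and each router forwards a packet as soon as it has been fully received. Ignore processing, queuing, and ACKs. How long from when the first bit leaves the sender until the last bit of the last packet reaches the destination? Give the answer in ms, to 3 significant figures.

Per-hop transmission t_tx = L/R = 4096/25900000000 = 0.000158147 ms.
Per-hop propagation t_prop = 10000000/197000000 = 50.7614 ms.
Pipeline fill: first packet needs 4·t_tx to clear all hops; remaining 21 packets each add one t_tx.
Total = (4+22-1)·t_tx + 4·t_prop = 25·0.000158147 + 4·50.7614 = 203 ms.

203 ms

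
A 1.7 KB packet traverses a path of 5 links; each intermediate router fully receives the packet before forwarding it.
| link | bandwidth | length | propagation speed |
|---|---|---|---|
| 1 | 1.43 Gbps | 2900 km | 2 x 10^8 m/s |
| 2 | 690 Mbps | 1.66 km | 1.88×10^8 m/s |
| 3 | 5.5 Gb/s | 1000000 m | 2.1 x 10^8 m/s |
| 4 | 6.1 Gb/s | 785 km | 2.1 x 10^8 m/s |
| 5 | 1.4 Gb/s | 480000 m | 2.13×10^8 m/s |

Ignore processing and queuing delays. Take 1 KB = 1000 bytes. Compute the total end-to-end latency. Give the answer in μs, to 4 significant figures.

L = 13600 bits.
Transmission delays (L/R per hop): 9.51049, 19.7101, 2.47273, 2.22951, 9.71429 μs; sum = 43.6372 μs.
Propagation delays (d/s per hop): 14500, 8.82979, 4761.9, 3738.1, 2253.52 μs; sum = 25262.4 μs.
End-to-end = 25310 μs.

25310 μs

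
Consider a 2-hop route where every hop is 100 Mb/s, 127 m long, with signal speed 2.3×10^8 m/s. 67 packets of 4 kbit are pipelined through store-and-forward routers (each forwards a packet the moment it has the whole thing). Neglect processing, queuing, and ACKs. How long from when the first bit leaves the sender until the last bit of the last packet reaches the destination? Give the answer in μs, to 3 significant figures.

Per-hop transmission t_tx = L/R = 4000/100000000 = 40 μs.
Per-hop propagation t_prop = 127/2.3e+08 = 0.552174 μs.
Pipeline fill: first packet needs 2·t_tx to clear all hops; remaining 66 packets each add one t_tx.
Total = (2+67-1)·t_tx + 2·t_prop = 68·40 + 2·0.552174 = 2720 μs.

2720 μs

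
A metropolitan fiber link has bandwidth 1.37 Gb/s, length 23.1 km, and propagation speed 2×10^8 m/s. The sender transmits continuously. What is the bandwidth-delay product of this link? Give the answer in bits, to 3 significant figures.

158000 bits

Propagation delay = 23100 / 200000000 = 0.0001155 s.
BDP = R × t_prop = 1370000000 × 0.0001155 = 158235 bits.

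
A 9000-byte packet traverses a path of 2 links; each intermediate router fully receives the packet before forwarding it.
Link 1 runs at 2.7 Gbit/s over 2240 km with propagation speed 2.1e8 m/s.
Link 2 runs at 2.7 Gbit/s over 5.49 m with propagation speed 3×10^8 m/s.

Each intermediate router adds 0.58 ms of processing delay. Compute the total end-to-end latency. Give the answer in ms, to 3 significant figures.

L = 9000 × 8 = 72000 bits.
Transmission delay per hop = L/R = 72000/2700000000 = 0.0266667 ms; 2 hops → 0.0533333 ms.
Propagation delays (d/s per hop): 10.6667, 1.83e-05 ms; sum = 10.6667 ms.
Processing at 1 router(s): 1 × 0.58 ms = 0.58 ms.
End-to-end = 11.3 ms.

11.3 ms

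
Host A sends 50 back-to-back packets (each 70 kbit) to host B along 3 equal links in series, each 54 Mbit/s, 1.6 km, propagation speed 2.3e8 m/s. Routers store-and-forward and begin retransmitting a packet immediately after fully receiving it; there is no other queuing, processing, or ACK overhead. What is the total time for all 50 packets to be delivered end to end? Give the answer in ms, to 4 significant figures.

Per-hop transmission t_tx = L/R = 70000/54000000 = 1.2963 ms.
Per-hop propagation t_prop = 1600/2.3e+08 = 0.00695652 ms.
Pipeline fill: first packet needs 3·t_tx to clear all hops; remaining 49 packets each add one t_tx.
Total = (3+50-1)·t_tx + 3·t_prop = 52·1.2963 + 3·0.00695652 = 67.43 ms.

67.43 ms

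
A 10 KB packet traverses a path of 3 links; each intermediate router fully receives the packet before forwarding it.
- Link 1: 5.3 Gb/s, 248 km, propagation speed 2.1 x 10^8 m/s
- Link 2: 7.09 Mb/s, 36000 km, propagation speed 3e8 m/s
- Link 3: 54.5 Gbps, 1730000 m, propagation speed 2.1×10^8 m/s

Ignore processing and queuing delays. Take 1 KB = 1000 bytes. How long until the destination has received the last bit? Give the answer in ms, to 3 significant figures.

L = 80000 bits.
Transmission delays (L/R per hop): 0.0150943, 11.2835, 0.00146789 ms; sum = 11.3001 ms.
Propagation delays (d/s per hop): 1.18095, 120, 8.2381 ms; sum = 129.419 ms.
End-to-end = 141 ms.

141 ms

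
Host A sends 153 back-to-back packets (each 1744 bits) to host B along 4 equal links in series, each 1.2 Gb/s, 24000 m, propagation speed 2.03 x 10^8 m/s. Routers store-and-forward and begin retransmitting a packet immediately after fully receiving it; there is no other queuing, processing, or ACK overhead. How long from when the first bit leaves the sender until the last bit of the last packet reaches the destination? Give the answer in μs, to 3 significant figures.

Per-hop transmission t_tx = L/R = 1744/1200000000 = 1.45333 μs.
Per-hop propagation t_prop = 24000/2.03e+08 = 118.227 μs.
Pipeline fill: first packet needs 4·t_tx to clear all hops; remaining 152 packets each add one t_tx.
Total = (4+153-1)·t_tx + 4·t_prop = 156·1.45333 + 4·118.227 = 700 μs.

700 μs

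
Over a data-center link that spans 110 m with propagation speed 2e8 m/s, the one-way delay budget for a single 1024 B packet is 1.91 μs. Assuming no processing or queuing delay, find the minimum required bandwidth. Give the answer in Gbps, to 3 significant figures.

6.02 Gbps

L = 8192 bits.
Propagation delay = 110 / 200000000 = 0.55 μs.
Transmission budget = 1.91 − 0.55 = 1.36 μs.
R ≥ L / t_tx = 8192 bits / 1.36e-06 s = 6.02 Gbps.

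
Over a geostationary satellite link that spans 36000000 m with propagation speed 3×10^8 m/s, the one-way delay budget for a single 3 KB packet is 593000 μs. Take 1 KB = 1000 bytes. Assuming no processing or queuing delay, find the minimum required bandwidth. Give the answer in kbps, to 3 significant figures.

50.7 kbps

L = 24000 bits.
Propagation delay = 36000000 / 300000000 = 120000 μs.
Transmission budget = 593000 − 120000 = 473000 μs.
R ≥ L / t_tx = 24000 bits / 0.473 s = 50.7 kbps.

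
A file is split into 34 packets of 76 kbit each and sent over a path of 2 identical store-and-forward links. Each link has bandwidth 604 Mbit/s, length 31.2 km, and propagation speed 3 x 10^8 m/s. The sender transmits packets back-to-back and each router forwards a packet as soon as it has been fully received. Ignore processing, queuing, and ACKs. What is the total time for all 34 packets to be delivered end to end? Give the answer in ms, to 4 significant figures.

Per-hop transmission t_tx = L/R = 76000/604000000 = 0.125828 ms.
Per-hop propagation t_prop = 31200/300000000 = 0.104 ms.
Pipeline fill: first packet needs 2·t_tx to clear all hops; remaining 33 packets each add one t_tx.
Total = (2+34-1)·t_tx + 2·t_prop = 35·0.125828 + 2·0.104 = 4.612 ms.

4.612 ms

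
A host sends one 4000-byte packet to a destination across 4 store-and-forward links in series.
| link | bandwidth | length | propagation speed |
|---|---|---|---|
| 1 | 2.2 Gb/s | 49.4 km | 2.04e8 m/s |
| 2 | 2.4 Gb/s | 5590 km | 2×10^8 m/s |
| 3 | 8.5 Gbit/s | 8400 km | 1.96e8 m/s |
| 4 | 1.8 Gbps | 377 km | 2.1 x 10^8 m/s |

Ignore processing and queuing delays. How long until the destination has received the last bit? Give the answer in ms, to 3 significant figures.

L = 4000 × 8 = 32000 bits.
Transmission delays (L/R per hop): 0.0145455, 0.0133333, 0.00376471, 0.0177778 ms; sum = 0.0494213 ms.
Propagation delays (d/s per hop): 0.242157, 27.95, 42.8571, 1.79524 ms; sum = 72.8445 ms.
End-to-end = 72.9 ms.

72.9 ms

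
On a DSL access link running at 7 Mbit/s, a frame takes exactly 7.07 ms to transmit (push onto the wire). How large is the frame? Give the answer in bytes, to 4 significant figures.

6186 bytes

L = R × t_tx = 7000000 b/s × 0.00707 s = 49490 bits.
In bytes: 49490 / 8 = 6186 bytes.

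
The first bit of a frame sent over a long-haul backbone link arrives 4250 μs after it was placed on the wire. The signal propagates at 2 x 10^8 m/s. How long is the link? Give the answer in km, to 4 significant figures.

850.0 km

d = s × t_prop = 200000000 × 0.00425 = 850.0 km.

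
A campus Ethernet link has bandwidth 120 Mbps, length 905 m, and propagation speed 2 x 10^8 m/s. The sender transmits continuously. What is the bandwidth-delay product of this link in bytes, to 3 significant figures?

Propagation delay = 905 / 200000000 = 4.525e-06 s.
BDP = R × t_prop = 120000000 × 4.525e-06 = 543 bits.
In bytes: 543/8 = 67.9 bytes.

67.9 bytes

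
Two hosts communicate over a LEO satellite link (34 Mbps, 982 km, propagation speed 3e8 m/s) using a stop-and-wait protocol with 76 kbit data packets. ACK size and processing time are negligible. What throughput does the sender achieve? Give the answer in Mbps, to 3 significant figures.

8.65 Mbps

t_tx = L/R = 76000/34000000 = 0.00223529 s.
t_prop = 982000/300000000 = 0.00327333 s; RTT = 0.00654667 s.
Cycle = t_tx + RTT = 0.00878196 s.
Throughput = L / cycle = 76000 / 0.00878196 = 8.65 Mbps.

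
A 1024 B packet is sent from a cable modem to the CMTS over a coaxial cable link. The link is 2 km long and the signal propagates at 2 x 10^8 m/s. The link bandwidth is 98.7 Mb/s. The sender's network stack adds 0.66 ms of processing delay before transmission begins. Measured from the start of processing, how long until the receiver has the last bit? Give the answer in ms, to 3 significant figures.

L = 1024 × 8 = 8192 bits.
Transmission delay = L/R = 8192 / 98700000 = 0.082999 ms.
Propagation delay = d/s = 2000 m / 200000000 m/s = 0.01 ms.
Plus processing delay 0.66 ms = 0.66 ms.
Total = 0.753 ms.

0.753 ms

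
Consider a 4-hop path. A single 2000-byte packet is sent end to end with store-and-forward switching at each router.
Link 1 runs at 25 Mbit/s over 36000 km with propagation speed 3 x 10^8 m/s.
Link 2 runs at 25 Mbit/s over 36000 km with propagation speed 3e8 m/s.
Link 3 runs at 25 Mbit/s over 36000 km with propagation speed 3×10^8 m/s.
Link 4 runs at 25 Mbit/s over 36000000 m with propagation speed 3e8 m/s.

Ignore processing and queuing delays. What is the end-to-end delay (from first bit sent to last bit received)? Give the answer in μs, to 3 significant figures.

L = 2000 × 8 = 16000 bits.
Transmission delay per hop = L/R = 16000/25000000 = 640 μs; 4 hops → 2560 μs.
Propagation delays (d/s per hop): 120000, 120000, 120000, 120000 μs; sum = 480000 μs.
End-to-end = 483000 μs.

483000 μs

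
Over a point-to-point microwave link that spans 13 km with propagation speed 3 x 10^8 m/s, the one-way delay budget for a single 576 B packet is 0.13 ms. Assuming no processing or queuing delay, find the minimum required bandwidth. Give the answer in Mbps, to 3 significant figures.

53.2 Mbps

L = 4608 bits.
Propagation delay = 13000 / 300000000 = 0.0433333 ms.
Transmission budget = 0.13 − 0.0433333 = 0.0866667 ms.
R ≥ L / t_tx = 4608 bits / 8.66667e-05 s = 53.2 Mbps.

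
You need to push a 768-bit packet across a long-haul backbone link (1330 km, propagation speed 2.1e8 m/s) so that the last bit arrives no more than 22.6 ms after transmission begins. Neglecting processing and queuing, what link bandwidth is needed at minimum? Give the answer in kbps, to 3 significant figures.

47.2 kbps

Propagation delay = 1330000 / 210000000 = 6.33333 ms.
Transmission budget = 22.6 − 6.33333 = 16.2667 ms.
R ≥ L / t_tx = 768 bits / 0.0162667 s = 47.2 kbps.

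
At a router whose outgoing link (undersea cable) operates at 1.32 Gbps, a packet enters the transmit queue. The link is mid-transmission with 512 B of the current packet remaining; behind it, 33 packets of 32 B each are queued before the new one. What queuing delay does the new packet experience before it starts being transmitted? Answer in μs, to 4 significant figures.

Each queued packet: L/R = 256/1320000000 = 0.193939 μs.
33 queued → 6.4 μs.
Plus remaining 4096 bits of current packet: 3.10303 μs.
Queuing delay = 9.503 μs.

9.503 μs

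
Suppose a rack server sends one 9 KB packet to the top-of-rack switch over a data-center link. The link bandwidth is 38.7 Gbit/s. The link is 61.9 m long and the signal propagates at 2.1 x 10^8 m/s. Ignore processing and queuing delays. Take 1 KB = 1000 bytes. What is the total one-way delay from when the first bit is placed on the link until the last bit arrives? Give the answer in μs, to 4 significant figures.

L = 72000 bits.
Transmission delay = L/R = 72000 / 38700000000 = 1.86047 μs.
Propagation delay = d/s = 61.9 m / 210000000 m/s = 0.294762 μs.
Total = 2.155 μs.

2.155 μs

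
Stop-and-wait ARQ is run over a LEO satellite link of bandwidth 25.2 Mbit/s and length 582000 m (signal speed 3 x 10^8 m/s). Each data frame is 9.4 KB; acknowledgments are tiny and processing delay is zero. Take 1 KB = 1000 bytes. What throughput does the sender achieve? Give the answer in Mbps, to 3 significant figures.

11.0 Mbps

t_tx = L/R = 75200/25200000 = 0.00298413 s.
t_prop = 582000/300000000 = 0.00194 s; RTT = 0.00388 s.
Cycle = t_tx + RTT = 0.00686413 s.
Throughput = L / cycle = 75200 / 0.00686413 = 11.0 Mbps.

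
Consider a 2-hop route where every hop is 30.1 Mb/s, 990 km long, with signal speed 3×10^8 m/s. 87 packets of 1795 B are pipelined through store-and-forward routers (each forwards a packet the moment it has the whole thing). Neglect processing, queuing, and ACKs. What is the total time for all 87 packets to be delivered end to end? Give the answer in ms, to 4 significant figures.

Per-hop transmission t_tx = L/R = 14360/30100000 = 0.477076 ms.
Per-hop propagation t_prop = 990000/300000000 = 3.3 ms.
Pipeline fill: first packet needs 2·t_tx to clear all hops; remaining 86 packets each add one t_tx.
Total = (2+87-1)·t_tx + 2·t_prop = 88·0.477076 + 2·3.3 = 48.58 ms.

48.58 ms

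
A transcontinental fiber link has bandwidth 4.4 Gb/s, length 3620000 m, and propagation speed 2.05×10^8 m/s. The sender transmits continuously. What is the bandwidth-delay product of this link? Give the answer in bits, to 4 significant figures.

Propagation delay = 3620000 / 2.05e+08 = 0.0176585 s.
BDP = R × t_prop = 4400000000 × 0.0176585 = 77697600 bits.

77700000 bits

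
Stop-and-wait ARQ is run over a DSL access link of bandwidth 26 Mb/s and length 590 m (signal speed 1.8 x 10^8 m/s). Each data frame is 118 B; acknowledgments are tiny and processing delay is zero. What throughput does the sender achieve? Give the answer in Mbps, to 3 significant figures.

22.0 Mbps

t_tx = L/R = 944/26000000 = 3.63077e-05 s.
t_prop = 590/180000000 = 3.27778e-06 s; RTT = 6.55556e-06 s.
Cycle = t_tx + RTT = 4.28632e-05 s.
Throughput = L / cycle = 944 / 4.28632e-05 = 22.0 Mbps.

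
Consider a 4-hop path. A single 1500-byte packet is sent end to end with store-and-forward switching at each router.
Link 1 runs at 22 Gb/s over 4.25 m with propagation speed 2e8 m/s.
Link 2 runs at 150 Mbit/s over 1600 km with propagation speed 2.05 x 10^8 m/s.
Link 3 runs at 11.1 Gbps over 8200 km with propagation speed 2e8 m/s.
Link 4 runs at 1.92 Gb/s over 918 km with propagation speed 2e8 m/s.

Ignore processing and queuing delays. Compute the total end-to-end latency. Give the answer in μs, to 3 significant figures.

53500 μs

L = 1500 × 8 = 12000 bits.
Transmission delays (L/R per hop): 0.545455, 80, 1.08108, 6.25 μs; sum = 87.8765 μs.
Propagation delays (d/s per hop): 0.02125, 7804.88, 41000, 4590 μs; sum = 53394.9 μs.
End-to-end = 53500 μs.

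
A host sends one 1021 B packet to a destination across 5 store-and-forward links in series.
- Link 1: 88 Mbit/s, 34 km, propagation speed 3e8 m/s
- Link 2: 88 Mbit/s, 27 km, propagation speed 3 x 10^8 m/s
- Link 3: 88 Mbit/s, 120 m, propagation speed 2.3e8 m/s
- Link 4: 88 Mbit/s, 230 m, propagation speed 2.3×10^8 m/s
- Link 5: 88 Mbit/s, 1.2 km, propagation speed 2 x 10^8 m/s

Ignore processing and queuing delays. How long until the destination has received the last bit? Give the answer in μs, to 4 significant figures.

674.9 μs

L = 1021 × 8 = 8168 bits.
Transmission delay per hop = L/R = 8168/88000000 = 92.8182 μs; 5 hops → 464.091 μs.
Propagation delays (d/s per hop): 113.333, 90, 0.521739, 1, 6 μs; sum = 210.855 μs.
End-to-end = 674.9 μs.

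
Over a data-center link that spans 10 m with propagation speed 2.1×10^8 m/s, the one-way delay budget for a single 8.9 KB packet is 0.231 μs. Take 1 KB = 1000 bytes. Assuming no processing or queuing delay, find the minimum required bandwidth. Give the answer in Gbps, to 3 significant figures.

388 Gbps

L = 71200 bits.
Propagation delay = 10 / 210000000 = 0.047619 μs.
Transmission budget = 0.231 − 0.047619 = 0.183381 μs.
R ≥ L / t_tx = 71200 bits / 1.83381e-07 s = 388 Gbps.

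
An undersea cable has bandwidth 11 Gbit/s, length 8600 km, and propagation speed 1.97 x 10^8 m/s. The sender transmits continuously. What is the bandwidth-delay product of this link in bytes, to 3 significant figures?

Propagation delay = 8600000 / 197000000 = 0.0436548 s.
BDP = R × t_prop = 11000000000 × 0.0436548 = 480203000 bits.
In bytes: 480203000/8 = 60000000 bytes.

60000000 bytes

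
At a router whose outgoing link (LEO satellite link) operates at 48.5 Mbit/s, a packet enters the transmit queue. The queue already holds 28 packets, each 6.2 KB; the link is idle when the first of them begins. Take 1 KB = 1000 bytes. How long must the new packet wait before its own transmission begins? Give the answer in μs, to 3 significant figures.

28600 μs

Each queued packet: L/R = 49600/48500000 = 1022.68 μs.
28 queued → 28635.1 μs.
Queuing delay = 28600 μs.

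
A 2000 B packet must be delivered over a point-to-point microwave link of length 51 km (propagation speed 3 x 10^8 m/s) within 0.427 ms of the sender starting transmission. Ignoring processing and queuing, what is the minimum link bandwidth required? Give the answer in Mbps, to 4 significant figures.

62.26 Mbps

L = 16000 bits.
Propagation delay = 51000 / 300000000 = 0.17 ms.
Transmission budget = 0.427 − 0.17 = 0.257 ms.
R ≥ L / t_tx = 16000 bits / 0.000257 s = 62.26 Mbps.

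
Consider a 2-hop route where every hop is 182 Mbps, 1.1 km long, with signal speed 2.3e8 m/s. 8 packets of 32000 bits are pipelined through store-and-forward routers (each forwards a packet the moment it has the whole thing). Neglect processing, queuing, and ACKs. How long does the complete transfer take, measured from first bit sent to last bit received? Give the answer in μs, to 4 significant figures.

1592 μs

Per-hop transmission t_tx = L/R = 32000/182000000 = 175.824 μs.
Per-hop propagation t_prop = 1100/2.3e+08 = 4.78261 μs.
Pipeline fill: first packet needs 2·t_tx to clear all hops; remaining 7 packets each add one t_tx.
Total = (2+8-1)·t_tx + 2·t_prop = 9·175.824 + 2·4.78261 = 1592 μs.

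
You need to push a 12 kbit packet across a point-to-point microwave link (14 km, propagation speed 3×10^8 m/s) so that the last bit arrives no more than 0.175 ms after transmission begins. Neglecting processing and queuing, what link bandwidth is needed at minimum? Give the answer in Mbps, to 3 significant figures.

Propagation delay = 14000 / 300000000 = 0.0466667 ms.
Transmission budget = 0.175 − 0.0466667 = 0.128333 ms.
R ≥ L / t_tx = 12000 bits / 0.000128333 s = 93.5 Mbps.

93.5 Mbps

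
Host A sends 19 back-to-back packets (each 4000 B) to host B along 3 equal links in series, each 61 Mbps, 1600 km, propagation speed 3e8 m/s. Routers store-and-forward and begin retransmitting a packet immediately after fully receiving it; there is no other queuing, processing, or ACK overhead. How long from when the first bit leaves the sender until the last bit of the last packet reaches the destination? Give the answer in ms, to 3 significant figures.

Per-hop transmission t_tx = L/R = 32000/61000000 = 0.52459 ms.
Per-hop propagation t_prop = 1600000/300000000 = 5.33333 ms.
Pipeline fill: first packet needs 3·t_tx to clear all hops; remaining 18 packets each add one t_tx.
Total = (3+19-1)·t_tx + 3·t_prop = 21·0.52459 + 3·5.33333 = 27.0 ms.

27.0 ms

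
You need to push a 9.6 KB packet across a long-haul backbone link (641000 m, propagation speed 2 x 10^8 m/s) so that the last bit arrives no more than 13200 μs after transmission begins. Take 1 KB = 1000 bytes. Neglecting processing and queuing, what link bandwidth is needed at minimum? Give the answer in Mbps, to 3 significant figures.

7.68 Mbps

L = 76800 bits.
Propagation delay = 641000 / 200000000 = 3205 μs.
Transmission budget = 13200 − 3205 = 9995 μs.
R ≥ L / t_tx = 76800 bits / 0.009995 s = 7.68 Mbps.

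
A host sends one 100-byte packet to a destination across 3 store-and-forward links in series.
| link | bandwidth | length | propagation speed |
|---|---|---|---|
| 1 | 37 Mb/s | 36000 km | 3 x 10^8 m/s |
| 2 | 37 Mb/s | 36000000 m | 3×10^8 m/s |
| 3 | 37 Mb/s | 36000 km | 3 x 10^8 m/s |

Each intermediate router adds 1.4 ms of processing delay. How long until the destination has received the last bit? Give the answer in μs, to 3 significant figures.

363000 μs

L = 100 × 8 = 800 bits.
Transmission delay per hop = L/R = 800/37000000 = 21.6216 μs; 3 hops → 64.8649 μs.
Propagation delays (d/s per hop): 120000, 120000, 120000 μs; sum = 360000 μs.
Processing at 2 router(s): 2 × 1.4 ms = 2800 μs.
End-to-end = 363000 μs.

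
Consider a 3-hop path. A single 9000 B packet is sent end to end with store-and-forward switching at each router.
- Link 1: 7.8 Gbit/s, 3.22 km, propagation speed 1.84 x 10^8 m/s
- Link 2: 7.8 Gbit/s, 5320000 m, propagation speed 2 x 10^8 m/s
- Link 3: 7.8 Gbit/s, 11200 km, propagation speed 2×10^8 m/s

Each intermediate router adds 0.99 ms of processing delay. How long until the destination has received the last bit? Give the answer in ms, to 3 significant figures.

84.6 ms

L = 9000 × 8 = 72000 bits.
Transmission delay per hop = L/R = 72000/7800000000 = 0.00923077 ms; 3 hops → 0.0276923 ms.
Propagation delays (d/s per hop): 0.0175, 26.6, 56 ms; sum = 82.6175 ms.
Processing at 2 router(s): 2 × 0.99 ms = 1.98 ms.
End-to-end = 84.6 ms.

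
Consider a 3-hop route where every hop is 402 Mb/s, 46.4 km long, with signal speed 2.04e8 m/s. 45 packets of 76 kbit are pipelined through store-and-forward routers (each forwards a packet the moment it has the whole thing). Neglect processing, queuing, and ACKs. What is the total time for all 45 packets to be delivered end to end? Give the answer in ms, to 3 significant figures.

Per-hop transmission t_tx = L/R = 76000/402000000 = 0.189055 ms.
Per-hop propagation t_prop = 46400/204000000 = 0.227451 ms.
Pipeline fill: first packet needs 3·t_tx to clear all hops; remaining 44 packets each add one t_tx.
Total = (3+45-1)·t_tx + 3·t_prop = 47·0.189055 + 3·0.227451 = 9.57 ms.

9.57 ms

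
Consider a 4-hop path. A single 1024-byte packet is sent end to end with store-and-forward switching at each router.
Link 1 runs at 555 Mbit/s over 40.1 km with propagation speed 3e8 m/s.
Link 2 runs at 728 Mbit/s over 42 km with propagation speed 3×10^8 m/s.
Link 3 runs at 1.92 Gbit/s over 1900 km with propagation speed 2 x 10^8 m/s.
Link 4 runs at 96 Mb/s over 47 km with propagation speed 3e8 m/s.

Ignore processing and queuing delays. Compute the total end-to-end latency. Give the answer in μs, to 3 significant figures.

L = 1024 × 8 = 8192 bits.
Transmission delays (L/R per hop): 14.7604, 11.2527, 4.26667, 85.3333 μs; sum = 115.613 μs.
Propagation delays (d/s per hop): 133.667, 140, 9500, 156.667 μs; sum = 9930.33 μs.
End-to-end = 10000 μs.

10000 μs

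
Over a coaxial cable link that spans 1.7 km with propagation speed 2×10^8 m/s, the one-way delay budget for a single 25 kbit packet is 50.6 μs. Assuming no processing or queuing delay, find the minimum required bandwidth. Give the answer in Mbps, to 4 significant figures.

Propagation delay = 1700 / 200000000 = 8.5 μs.
Transmission budget = 50.6 − 8.5 = 42.1 μs.
R ≥ L / t_tx = 25000 bits / 4.21e-05 s = 593.8 Mbps.

593.8 Mbps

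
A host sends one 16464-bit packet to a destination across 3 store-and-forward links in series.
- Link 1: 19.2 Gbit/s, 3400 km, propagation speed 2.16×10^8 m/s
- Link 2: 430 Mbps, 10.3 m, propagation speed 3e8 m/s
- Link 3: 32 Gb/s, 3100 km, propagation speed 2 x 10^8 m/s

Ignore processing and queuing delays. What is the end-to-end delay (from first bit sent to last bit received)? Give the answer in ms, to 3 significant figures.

Transmission delays (L/R per hop): 0.0008575, 0.0382884, 0.0005145 ms; sum = 0.0396604 ms.
Propagation delays (d/s per hop): 15.7407, 3.43333e-05, 15.5 ms; sum = 31.2408 ms.
End-to-end = 31.3 ms.

31.3 ms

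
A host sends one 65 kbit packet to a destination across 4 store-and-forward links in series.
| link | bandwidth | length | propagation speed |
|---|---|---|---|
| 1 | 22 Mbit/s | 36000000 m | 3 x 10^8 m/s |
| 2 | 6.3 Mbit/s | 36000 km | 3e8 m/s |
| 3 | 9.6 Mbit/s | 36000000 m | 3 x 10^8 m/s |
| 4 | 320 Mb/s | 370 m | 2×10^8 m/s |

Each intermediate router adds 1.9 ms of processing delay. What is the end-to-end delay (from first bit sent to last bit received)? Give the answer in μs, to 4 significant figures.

L = 65000 bits.
Transmission delays (L/R per hop): 2954.55, 10317.5, 6770.83, 203.125 μs; sum = 20246 μs.
Propagation delays (d/s per hop): 120000, 120000, 120000, 1.85 μs; sum = 360002 μs.
Processing at 3 router(s): 3 × 1.9 ms = 5700 μs.
End-to-end = 385900 μs.

385900 μs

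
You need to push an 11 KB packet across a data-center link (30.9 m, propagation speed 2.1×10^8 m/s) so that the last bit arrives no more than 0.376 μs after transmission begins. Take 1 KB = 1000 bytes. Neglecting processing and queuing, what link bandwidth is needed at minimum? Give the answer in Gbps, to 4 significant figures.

384.5 Gbps

L = 88000 bits.
Propagation delay = 30.9 / 210000000 = 0.147143 μs.
Transmission budget = 0.376 − 0.147143 = 0.228857 μs.
R ≥ L / t_tx = 88000 bits / 2.28857e-07 s = 384.5 Gbps.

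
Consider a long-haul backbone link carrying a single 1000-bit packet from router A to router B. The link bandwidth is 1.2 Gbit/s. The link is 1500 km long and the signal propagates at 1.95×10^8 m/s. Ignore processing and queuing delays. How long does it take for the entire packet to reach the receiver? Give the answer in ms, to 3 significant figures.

7.69 ms

Transmission delay = L/R = 1000 / 1200000000 = 0.000833333 ms.
Propagation delay = d/s = 1500000 m / 195000000 m/s = 7.69231 ms.
Total = 7.69 ms.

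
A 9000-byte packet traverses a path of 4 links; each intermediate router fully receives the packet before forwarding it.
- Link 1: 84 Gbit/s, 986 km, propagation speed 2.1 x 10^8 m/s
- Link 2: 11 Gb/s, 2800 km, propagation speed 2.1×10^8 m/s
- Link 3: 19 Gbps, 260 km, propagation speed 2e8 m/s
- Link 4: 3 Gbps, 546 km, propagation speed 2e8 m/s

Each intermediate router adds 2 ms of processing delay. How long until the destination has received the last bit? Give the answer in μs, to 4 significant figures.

28090 μs

L = 9000 × 8 = 72000 bits.
Transmission delays (L/R per hop): 0.857143, 6.54545, 3.78947, 24 μs; sum = 35.1921 μs.
Propagation delays (d/s per hop): 4695.24, 13333.3, 1300, 2730 μs; sum = 22058.6 μs.
Processing at 3 router(s): 3 × 2 ms = 6000 μs.
End-to-end = 28090 μs.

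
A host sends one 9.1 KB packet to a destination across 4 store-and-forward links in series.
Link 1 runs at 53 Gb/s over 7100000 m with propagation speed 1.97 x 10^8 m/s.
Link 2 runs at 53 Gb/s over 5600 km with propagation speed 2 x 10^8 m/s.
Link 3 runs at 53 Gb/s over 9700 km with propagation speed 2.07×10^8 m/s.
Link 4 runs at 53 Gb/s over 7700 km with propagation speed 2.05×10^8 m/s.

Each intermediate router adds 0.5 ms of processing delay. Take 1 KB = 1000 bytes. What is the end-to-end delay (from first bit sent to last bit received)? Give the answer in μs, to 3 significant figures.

L = 72800 bits.
Transmission delay per hop = L/R = 72800/53000000000 = 1.37358 μs; 4 hops → 5.49434 μs.
Propagation delays (d/s per hop): 36040.6, 28000, 46859.9, 37561 μs; sum = 148461 μs.
Processing at 3 router(s): 3 × 0.5 ms = 1500 μs.
End-to-end = 150000 μs.

150000 μs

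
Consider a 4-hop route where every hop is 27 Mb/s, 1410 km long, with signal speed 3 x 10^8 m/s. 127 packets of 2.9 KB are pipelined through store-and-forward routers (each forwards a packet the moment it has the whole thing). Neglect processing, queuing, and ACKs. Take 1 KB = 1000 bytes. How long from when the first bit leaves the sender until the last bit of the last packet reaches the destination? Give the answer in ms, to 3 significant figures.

Per-hop transmission t_tx = L/R = 23200/27000000 = 0.859259 ms.
Per-hop propagation t_prop = 1410000/300000000 = 4.7 ms.
Pipeline fill: first packet needs 4·t_tx to clear all hops; remaining 126 packets each add one t_tx.
Total = (4+127-1)·t_tx + 4·t_prop = 130·0.859259 + 4·4.7 = 131 ms.

131 ms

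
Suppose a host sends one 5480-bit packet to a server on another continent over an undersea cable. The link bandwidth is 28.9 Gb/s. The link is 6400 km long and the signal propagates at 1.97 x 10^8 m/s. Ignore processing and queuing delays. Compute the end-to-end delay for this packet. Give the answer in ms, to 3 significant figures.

Transmission delay = L/R = 5480 / 28900000000 = 0.000189619 ms.
Propagation delay = d/s = 6400000 m / 197000000 m/s = 32.4873 ms.
Total = 32.5 ms.

32.5 ms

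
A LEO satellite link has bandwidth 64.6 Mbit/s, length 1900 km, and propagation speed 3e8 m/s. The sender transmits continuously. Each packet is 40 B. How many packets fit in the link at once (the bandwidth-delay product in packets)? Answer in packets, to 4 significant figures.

1279 packets

Propagation delay = 1900000 / 300000000 = 0.00633333 s.
BDP = R × t_prop = 6.46e+07 × 0.00633333 = 409133 bits.
In packets of 320 bits: 1279 packets.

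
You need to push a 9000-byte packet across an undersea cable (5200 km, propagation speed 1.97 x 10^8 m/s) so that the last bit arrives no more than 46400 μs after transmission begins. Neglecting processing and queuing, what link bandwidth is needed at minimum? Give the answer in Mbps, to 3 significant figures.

3.60 Mbps

L = 72000 bits.
Propagation delay = 5200000 / 197000000 = 26395.9 μs.
Transmission budget = 46400 − 26395.9 = 20004.1 μs.
R ≥ L / t_tx = 72000 bits / 0.0200041 s = 3.60 Mbps.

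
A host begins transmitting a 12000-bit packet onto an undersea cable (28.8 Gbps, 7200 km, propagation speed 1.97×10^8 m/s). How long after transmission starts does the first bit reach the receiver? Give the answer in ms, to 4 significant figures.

36.55 ms

First bit experiences only propagation delay: d/s = 7200000/197000000 = 36.55 ms.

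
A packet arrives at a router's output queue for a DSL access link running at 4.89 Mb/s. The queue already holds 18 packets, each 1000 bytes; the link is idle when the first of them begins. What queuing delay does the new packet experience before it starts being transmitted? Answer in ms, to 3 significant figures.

29.4 ms

Each queued packet: L/R = 8000/4890000 = 1.63599 ms.
18 queued → 29.4479 ms.
Queuing delay = 29.4 ms.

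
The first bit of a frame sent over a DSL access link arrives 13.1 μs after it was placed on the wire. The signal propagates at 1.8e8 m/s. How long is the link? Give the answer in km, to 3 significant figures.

d = s × t_prop = 180000000 × 1.31e-05 = 2.36 km.

2.36 km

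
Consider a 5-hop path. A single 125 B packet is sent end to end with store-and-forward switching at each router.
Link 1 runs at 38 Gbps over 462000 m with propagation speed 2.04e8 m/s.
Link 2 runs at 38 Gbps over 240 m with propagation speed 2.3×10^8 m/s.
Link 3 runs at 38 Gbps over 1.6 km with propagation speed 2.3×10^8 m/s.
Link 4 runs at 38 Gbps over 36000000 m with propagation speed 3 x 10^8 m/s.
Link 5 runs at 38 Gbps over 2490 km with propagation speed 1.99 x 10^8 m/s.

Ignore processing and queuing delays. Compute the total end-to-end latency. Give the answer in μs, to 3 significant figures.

L = 125 × 8 = 1000 bits.
Transmission delay per hop = L/R = 1000/38000000000 = 0.0263158 μs; 5 hops → 0.131579 μs.
Propagation delays (d/s per hop): 2264.71, 1.04348, 6.95652, 120000, 12512.6 μs; sum = 134785 μs.
End-to-end = 135000 μs.

135000 μs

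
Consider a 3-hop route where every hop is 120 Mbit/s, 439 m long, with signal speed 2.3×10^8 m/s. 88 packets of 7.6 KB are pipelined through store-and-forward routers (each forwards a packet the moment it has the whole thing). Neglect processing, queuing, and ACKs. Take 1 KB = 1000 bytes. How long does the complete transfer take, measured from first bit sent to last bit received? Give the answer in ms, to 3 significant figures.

45.6 ms

Per-hop transmission t_tx = L/R = 60800/120000000 = 0.506667 ms.
Per-hop propagation t_prop = 439/2.3e+08 = 0.0019087 ms.
Pipeline fill: first packet needs 3·t_tx to clear all hops; remaining 87 packets each add one t_tx.
Total = (3+88-1)·t_tx + 3·t_prop = 90·0.506667 + 3·0.0019087 = 45.6 ms.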